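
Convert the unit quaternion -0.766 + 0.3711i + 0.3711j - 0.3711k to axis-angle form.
axis = (√3/3, √3/3, -√3/3), θ = 280°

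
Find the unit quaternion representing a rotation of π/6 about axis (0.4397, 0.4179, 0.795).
0.9659 + 0.1138i + 0.1082j + 0.2058k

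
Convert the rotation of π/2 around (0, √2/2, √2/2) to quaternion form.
0.7071 + 0.5j + 0.5k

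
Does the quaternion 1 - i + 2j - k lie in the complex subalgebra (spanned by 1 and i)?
No. The quaternion 1 - i + 2j - k has j-coefficient y = 2 and k-coefficient z = -1, not both zero, so it does not lie in the complex subalgebra spanned by 1 and i.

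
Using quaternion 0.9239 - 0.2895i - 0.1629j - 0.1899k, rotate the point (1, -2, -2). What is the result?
(0.366, -2.971, -0.202)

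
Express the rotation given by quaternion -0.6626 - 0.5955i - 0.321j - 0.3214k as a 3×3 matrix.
[[0.5873, -0.0436, 0.8082], [0.8082, 0.0842, -0.5828], [-0.0426, 0.9955, 0.0847]]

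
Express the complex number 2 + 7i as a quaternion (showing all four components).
2 + 7i + 0j + 0k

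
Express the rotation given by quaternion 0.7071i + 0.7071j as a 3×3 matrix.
[[0, 1, 0], [1, 0, 0], [0, 0, -1]]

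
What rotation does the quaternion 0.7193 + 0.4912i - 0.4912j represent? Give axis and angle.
axis = (√2/2, -√2/2, 0), θ = 88°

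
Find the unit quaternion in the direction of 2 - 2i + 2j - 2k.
0.5 - 0.5i + 0.5j - 0.5k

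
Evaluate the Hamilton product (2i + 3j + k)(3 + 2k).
-2 + 12i + 5j + 3k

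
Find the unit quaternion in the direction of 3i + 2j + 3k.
0.6396i + 0.4264j + 0.6396k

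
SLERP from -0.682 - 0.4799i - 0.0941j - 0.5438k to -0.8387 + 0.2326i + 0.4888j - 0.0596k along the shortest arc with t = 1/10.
-0.7438 - 0.4217i - 0.0279j - 0.5178k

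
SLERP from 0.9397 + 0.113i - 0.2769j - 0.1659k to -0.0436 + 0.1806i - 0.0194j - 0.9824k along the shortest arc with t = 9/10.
0.0925 + 0.1911i - 0.0585j - 0.9754k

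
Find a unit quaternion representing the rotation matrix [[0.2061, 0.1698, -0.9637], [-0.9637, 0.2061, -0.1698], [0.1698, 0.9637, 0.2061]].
0.6361 + 0.4455i - 0.4455j - 0.4455k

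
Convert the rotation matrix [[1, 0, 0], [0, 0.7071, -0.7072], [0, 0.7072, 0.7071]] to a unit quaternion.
0.9239 + 0.3827i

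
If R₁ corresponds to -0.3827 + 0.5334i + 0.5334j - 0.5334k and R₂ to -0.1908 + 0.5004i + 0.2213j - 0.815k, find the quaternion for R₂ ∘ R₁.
-0.7467 + 0.0234i - 0.3543j + 0.5625k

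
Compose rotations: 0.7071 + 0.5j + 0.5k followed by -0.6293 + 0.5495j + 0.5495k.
-0.9945 + 0.0739j + 0.0739k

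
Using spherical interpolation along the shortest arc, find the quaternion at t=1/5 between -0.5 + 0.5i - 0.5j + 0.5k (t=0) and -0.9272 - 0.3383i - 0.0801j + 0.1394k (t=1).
-0.6682 + 0.3515i - 0.4562j + 0.471k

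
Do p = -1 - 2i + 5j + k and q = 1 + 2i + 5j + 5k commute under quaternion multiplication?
No: pq = -27 + 16i + 12j - 24k ≠ -27 - 24i - 12j + 16k = qp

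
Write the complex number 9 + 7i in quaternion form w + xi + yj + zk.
9 + 7i + 0j + 0k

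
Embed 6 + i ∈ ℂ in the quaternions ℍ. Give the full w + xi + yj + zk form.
6 + i + 0j + 0k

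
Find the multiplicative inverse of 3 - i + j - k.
0.25 + 0.0833i - 0.0833j + 0.0833k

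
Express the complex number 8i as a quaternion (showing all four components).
0 + 8i + 0j + 0k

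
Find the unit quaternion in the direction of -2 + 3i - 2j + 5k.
-0.3086 + 0.4629i - 0.3086j + 0.7715k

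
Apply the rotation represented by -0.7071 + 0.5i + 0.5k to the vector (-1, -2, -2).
(-2.914, -0.707, -0.086)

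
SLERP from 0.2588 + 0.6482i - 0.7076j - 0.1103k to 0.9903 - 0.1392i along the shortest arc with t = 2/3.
0.927 + 0.1829i - 0.3237j - 0.0505k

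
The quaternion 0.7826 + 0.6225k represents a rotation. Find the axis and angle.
axis = (0, 0, 1), θ = 77°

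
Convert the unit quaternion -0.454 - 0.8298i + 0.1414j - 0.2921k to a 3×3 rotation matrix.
[[0.7894, -0.4999, 0.3564], [0.0306, -0.5478, -0.8361], [0.6132, 0.6709, -0.4171]]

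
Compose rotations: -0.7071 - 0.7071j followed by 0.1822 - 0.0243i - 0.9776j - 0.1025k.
-0.8201 - 0.0553i + 0.5624j + 0.0897k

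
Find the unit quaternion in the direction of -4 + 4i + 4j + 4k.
-0.5 + 0.5i + 0.5j + 0.5k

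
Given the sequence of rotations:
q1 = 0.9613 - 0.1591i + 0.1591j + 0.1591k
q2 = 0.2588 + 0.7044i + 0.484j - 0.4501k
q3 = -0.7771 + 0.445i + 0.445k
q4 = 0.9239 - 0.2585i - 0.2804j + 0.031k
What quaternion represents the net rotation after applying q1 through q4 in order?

q2 · q1 = 0.3555 + 0.7846i + 0.466j - 0.2024k
q3 · q2 · q1 = -0.5353 - 0.6589i + 0.0771j + 0.5229k
q4 · q3 · q2 · q1 = -0.6595 - 0.6194i + 0.3361j + 0.2618k
-0.6595 - 0.6194i + 0.3361j + 0.2618k


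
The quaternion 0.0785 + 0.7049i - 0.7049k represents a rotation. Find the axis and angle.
axis = (√2/2, 0, -√2/2), θ = 171°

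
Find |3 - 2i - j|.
√14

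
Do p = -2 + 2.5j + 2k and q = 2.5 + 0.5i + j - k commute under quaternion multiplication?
No: pq = -5.5 - 5.5i + 5.25j + 5.75k ≠ -5.5 + 3.5i + 3.25j + 8.25k = qp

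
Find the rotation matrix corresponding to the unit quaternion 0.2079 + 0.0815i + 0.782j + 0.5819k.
[[-0.9003, -0.1145, 0.42], [0.3694, 0.3095, 0.8762], [-0.2303, 0.944, -0.2363]]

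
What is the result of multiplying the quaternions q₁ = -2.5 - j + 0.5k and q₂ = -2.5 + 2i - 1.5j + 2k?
3.75 - 6.25i + 7.25j - 4.25k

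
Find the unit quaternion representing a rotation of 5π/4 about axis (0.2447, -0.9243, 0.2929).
-0.3827 + 0.2261i - 0.8539j + 0.2706k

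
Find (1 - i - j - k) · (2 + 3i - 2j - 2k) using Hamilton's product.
1 + i - 9j + k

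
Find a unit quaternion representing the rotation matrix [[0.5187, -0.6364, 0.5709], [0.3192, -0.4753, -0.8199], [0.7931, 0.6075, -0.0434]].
0.5 + 0.7137i - 0.1111j + 0.4778k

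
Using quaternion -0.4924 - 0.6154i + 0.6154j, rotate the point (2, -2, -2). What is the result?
(3.212, -0.788, 1.03)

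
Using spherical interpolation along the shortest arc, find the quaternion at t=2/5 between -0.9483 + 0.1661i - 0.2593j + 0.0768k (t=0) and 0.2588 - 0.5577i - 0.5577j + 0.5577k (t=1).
-0.8626 + 0.4298i + 0.106j - 0.2449k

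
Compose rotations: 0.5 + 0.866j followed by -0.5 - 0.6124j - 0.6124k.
0.2803 + 0.5303i - 0.7392j - 0.3062k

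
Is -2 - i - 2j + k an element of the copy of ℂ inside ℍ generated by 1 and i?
No. The quaternion -2 - i - 2j + k has j-coefficient y = -2 and k-coefficient z = 1, not both zero, so it does not lie in the complex subalgebra spanned by 1 and i.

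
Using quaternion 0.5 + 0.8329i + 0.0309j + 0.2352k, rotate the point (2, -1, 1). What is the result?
(2.381, 0.253, -0.515)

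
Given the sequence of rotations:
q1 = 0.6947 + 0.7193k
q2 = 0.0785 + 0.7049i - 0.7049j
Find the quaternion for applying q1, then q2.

q2 · q1 = 0.0545 - 0.0173i - 0.9967j + 0.0565k
0.0545 - 0.0173i - 0.9967j + 0.0565k


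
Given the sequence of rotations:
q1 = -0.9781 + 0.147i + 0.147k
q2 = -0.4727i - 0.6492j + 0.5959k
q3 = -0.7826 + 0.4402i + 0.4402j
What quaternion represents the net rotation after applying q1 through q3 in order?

q2 · q1 = -0.0181 + 0.3669i + 0.7921j - 0.4874k
q3 · q2 · q1 = -0.496 - 0.5097i - 0.4133j + 0.5686k
-0.496 - 0.5097i - 0.4133j + 0.5686k


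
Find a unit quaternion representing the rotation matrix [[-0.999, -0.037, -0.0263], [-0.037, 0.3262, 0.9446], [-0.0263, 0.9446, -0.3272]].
-0.0227i + 0.8143j + 0.58k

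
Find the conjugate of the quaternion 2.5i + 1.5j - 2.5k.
-2.5i - 1.5j + 2.5k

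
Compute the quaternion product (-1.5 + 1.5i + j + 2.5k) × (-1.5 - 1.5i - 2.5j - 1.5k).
10.75 + 4.75i + 0.75j - 3.75k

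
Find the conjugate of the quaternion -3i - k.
3i + k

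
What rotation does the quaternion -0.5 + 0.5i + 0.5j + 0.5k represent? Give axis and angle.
axis = (√3/3, √3/3, √3/3), θ = 4π/3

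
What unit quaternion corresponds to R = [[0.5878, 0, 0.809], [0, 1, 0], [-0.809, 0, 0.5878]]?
0.891 + 0.454j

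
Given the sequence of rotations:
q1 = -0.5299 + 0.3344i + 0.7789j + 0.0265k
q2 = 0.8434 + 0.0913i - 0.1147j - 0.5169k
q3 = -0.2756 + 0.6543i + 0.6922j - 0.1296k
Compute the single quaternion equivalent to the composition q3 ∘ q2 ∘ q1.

q2 · q1 = -0.3744 + 0.6332i + 0.5424j + 0.4057k
q3 · q2 · q1 = -0.634 - 0.0684i - 0.7562j - 0.1467k
-0.634 - 0.0684i - 0.7562j - 0.1467k


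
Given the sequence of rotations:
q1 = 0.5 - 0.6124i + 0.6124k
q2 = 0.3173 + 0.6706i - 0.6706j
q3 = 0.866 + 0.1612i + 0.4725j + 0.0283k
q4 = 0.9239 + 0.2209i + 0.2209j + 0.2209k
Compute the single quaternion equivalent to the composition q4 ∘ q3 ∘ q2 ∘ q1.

q2 · q1 = 0.5693 - 0.2697i - 0.746j - 0.2164k
q3 · q2 · q1 = 0.8951 - 0.2229i - 0.3498j - 0.1641k
q4 · q3 · q2 · q1 = 0.9897 + 0.0328i - 0.1384j + 0.0181k
0.9897 + 0.0328i - 0.1384j + 0.0181k


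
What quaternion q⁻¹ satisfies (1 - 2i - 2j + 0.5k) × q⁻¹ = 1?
0.1081 + 0.2162i + 0.2162j - 0.0541k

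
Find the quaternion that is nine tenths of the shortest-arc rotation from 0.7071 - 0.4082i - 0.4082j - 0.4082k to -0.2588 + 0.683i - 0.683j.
0.3491 - 0.7163i + 0.6015j - 0.0574k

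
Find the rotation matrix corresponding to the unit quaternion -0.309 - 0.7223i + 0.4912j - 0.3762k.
[[0.2344, -0.9421, 0.2399], [-0.4771, -0.3265, -0.816], [0.847, 0.0768, -0.526]]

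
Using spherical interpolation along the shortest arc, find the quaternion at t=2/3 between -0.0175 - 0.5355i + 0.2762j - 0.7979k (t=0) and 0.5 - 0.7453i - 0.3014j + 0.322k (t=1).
0.4164 - 0.8937i - 0.1219j - 0.1142k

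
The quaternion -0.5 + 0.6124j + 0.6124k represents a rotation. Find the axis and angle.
axis = (0, √2/2, √2/2), θ = 4π/3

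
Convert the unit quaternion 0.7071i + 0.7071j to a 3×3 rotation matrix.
[[0, 1, 0], [1, 0, 0], [0, 0, -1]]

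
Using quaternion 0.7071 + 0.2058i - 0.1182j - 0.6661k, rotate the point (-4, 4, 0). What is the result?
(3.235, 4.074, 2.222)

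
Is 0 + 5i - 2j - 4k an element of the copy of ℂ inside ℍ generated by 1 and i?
No. The quaternion 5i - 2j - 4k has j-coefficient y = -2 and k-coefficient z = -4, not both zero, so it does not lie in the complex subalgebra spanned by 1 and i.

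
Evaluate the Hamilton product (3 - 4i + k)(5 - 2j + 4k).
11 - 18i + 10j + 25k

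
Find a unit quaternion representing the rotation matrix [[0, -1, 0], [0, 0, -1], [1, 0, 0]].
0.5 + 0.5i - 0.5j + 0.5k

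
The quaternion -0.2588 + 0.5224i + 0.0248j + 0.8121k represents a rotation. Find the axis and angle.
axis = (0.5408, 0.0257, 0.8407), θ = 7π/6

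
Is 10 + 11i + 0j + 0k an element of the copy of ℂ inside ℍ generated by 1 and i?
Yes. The quaternion 10 + 11i has j- and k-coefficients y = z = 0, so it lies in the complex subalgebra spanned by 1 and i.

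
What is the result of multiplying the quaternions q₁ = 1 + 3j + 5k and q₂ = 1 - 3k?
16 - 9i + 3j + 2k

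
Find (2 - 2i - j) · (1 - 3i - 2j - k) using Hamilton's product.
-6 - 7i - 7j - k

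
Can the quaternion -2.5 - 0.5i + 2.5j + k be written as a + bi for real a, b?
No. The quaternion -2.5 - 0.5i + 2.5j + k has j-coefficient y = 2.5 and k-coefficient z = 1, not both zero, so it does not lie in the complex subalgebra spanned by 1 and i.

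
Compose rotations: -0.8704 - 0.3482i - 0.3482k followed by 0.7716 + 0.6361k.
-0.4501 - 0.2687i - 0.2215j - 0.8223k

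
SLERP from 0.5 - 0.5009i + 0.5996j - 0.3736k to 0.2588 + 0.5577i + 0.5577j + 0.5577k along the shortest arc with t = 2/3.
0.0245 - 0.7257i - 0.1829j - 0.6629k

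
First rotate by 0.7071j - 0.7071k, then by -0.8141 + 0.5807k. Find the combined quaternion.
0.4106 - 0.4106i - 0.5757j + 0.5757k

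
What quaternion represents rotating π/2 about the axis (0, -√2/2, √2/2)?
0.7071 - 0.5j + 0.5k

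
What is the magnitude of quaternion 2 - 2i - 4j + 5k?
7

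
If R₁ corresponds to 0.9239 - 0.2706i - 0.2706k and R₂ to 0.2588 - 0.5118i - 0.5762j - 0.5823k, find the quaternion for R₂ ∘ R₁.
-0.057 - 0.387i - 0.5133j - 0.7639k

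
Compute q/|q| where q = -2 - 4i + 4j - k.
-0.3288 - 0.6576i + 0.6576j - 0.1644k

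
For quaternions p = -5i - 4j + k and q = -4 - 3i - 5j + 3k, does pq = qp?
No: pq = -38 + 13i + 28j + 9k ≠ -38 + 27i + 4j - 17k = qp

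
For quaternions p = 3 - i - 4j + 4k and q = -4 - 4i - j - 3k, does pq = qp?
No: pq = -8 + 8i - 6j - 40k ≠ -8 - 24i + 32j - 10k = qp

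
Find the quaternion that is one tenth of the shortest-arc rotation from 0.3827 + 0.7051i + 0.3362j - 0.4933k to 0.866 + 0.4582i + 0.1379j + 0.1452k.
0.4527 + 0.704i + 0.3264j - 0.4392k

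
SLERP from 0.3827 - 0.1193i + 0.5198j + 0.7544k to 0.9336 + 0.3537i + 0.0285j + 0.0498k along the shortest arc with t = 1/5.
0.5736 - 0.0148i + 0.4637j + 0.6751k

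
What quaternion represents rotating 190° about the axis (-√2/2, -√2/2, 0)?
-0.0872 - 0.7044i - 0.7044j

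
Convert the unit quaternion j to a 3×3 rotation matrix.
[[-1, 0, 0], [0, 1, 0], [0, 0, -1]]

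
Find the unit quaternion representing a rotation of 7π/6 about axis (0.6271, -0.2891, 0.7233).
-0.2588 + 0.6057i - 0.2792j + 0.6987k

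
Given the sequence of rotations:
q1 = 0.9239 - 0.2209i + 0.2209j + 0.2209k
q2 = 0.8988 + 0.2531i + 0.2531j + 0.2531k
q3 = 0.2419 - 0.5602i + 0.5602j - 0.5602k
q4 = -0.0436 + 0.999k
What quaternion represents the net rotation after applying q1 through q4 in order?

q2 · q1 = 0.7745 + 0.0353i + 0.3206j + 0.5442k
q3 · q2 · q1 = 0.3324 + 0.0591i + 0.7965j - 0.5016k
q4 · q3 · q2 · q1 = 0.4866 - 0.7983i + 0.0243j + 0.3539k
0.4866 - 0.7983i + 0.0243j + 0.3539k


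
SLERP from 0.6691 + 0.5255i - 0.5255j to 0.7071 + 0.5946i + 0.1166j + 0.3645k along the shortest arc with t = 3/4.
0.7374 + 0.6099i - 0.0527j + 0.2855k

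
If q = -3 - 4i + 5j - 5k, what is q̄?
-3 + 4i - 5j + 5k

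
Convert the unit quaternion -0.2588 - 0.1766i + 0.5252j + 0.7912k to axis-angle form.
axis = (-0.1828, 0.5437, 0.8191), θ = 7π/6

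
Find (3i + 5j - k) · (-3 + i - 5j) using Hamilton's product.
22 - 14i - 16j - 17k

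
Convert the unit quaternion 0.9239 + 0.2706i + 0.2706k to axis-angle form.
axis = (√2/2, 0, √2/2), θ = π/4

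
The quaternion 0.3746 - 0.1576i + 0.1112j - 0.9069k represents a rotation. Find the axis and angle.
axis = (-0.17, 0.1199, -0.9781), θ = 136°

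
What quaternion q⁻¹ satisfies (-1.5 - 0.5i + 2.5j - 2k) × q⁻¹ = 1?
-0.1176 + 0.0392i - 0.1961j + 0.1569k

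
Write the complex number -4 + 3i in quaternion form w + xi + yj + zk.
-4 + 3i + 0j + 0k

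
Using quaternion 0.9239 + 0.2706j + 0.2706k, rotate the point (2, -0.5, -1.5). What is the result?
(0.914, 0.354, -2.354)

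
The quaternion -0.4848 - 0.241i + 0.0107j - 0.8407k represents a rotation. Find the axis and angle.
axis = (-0.2755, 0.0122, -0.9612), θ = 238°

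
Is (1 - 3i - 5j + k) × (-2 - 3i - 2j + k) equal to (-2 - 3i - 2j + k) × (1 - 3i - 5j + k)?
No: pq = -22 + 8j - 10k ≠ -22 + 6i + 8j + 8k = qp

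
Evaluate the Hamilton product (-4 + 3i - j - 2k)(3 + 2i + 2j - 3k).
-22 + 8i - 6j + 14k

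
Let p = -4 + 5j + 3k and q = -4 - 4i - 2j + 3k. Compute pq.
17 + 37i - 24j - 4k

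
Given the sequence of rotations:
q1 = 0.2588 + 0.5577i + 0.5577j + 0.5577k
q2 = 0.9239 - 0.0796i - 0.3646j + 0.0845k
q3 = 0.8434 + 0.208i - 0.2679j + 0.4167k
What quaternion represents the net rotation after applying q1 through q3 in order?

q2 · q1 = 0.4397 + 0.2442i + 0.5124j + 0.6961k
q3 · q2 · q1 = 0.1673 - 0.1026i + 0.2713j + 0.9423k
0.1673 - 0.1026i + 0.2713j + 0.9423k


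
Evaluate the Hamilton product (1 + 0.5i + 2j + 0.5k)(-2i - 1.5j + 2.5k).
2.75 + 3.75i - 3.75j + 5.75k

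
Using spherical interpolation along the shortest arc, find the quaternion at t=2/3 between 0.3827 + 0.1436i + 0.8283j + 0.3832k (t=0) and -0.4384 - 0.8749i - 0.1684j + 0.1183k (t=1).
0.4933 + 0.7281i + 0.4711j + 0.068k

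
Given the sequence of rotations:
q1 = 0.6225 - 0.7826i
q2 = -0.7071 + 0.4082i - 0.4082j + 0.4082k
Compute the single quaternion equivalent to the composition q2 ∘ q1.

q2 · q1 = -0.1207 + 0.8075i - 0.5736j - 0.0654k
-0.1207 + 0.8075i - 0.5736j - 0.0654k


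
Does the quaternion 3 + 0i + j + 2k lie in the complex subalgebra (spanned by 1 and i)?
No. The quaternion 3 + j + 2k has j-coefficient y = 1 and k-coefficient z = 2, not both zero, so it does not lie in the complex subalgebra spanned by 1 and i.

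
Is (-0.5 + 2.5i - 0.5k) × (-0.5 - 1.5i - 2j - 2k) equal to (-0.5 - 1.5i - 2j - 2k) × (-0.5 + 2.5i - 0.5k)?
No: pq = 3 - 1.5i + 6.75j - 3.75k ≠ 3 + 0.5i - 4.75j + 6.25k = qp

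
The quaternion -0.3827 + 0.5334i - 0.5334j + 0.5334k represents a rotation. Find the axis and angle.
axis = (√3/3, -√3/3, √3/3), θ = 5π/4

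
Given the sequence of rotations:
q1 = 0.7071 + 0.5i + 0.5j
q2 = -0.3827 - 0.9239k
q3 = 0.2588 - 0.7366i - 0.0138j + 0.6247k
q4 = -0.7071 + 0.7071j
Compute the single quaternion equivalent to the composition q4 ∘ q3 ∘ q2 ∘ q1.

q2 · q1 = -0.2706 + 0.2706i - 0.6533j - 0.6533k
q3 · q2 · q1 = 0.5284 + 0.6865i - 0.4775j + 0.1468k
q4 · q3 · q2 · q1 = -0.036 - 0.3816i + 0.7113j - 0.5892k
-0.036 - 0.3816i + 0.7113j - 0.5892k


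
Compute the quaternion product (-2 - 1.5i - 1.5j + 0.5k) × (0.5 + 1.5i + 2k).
0.25 - 6.75i + 3j - 1.5k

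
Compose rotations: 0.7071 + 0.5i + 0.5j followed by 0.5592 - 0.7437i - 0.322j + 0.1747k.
0.9283 - 0.3336i + 0.1393j - 0.0873k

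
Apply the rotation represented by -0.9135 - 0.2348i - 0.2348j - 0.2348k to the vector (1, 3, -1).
(-0.716, 3.196, 0.52)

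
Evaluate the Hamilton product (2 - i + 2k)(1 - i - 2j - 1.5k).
4 + i - 7.5j + k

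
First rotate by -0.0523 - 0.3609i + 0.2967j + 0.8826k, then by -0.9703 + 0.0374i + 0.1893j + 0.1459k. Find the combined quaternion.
-0.1207 + 0.472i - 0.3835j - 0.7846k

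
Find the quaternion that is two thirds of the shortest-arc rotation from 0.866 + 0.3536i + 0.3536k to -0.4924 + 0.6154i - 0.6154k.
0.7247 - 0.3217i + 0.6093k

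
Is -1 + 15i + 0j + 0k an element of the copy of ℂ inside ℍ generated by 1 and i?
Yes. The quaternion -1 + 15i has j- and k-coefficients y = z = 0, so it lies in the complex subalgebra spanned by 1 and i.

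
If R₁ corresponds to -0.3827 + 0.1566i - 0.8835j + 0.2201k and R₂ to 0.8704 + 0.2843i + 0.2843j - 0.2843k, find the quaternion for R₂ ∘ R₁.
-0.0639 - 0.1611i - 0.9849j + 0.0047k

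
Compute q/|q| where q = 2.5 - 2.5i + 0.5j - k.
0.6742 - 0.6742i + 0.1348j - 0.2697k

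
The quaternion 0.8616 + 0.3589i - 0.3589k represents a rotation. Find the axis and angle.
axis = (√2/2, 0, -√2/2), θ = 61°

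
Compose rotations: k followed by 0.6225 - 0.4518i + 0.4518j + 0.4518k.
-0.4518 + 0.4518i + 0.4518j + 0.6225k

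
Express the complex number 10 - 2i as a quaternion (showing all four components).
10 - 2i + 0j + 0k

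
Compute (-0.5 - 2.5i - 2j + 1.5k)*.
-0.5 + 2.5i + 2j - 1.5k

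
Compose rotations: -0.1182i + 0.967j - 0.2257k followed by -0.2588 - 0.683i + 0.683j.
-0.7412 - 0.1236i - 0.4044j - 0.5213k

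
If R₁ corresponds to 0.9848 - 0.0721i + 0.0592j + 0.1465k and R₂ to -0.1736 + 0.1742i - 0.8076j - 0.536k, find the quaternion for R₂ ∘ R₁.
-0.0321 + 0.0975i - 0.7925j - 0.6012k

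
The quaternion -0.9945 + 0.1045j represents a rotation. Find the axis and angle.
axis = (0, 1, 0), θ = 348°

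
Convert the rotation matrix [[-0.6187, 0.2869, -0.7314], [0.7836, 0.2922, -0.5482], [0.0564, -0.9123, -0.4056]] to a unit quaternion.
-0.2588 + 0.3517i + 0.761j - 0.4798k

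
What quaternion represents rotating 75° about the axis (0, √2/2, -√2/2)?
0.7934 + 0.4305j - 0.4305k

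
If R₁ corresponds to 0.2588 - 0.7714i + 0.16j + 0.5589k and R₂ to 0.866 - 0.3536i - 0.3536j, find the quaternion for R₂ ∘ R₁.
0.0079 - 0.9572i + 0.2447j + 0.1547k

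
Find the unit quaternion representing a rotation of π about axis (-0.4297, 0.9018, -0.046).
-0.4297i + 0.9018j - 0.046k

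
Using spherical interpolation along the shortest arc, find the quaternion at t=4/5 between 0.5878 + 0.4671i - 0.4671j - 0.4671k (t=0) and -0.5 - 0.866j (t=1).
-0.2926 + 0.1353i - 0.9369j - 0.1353k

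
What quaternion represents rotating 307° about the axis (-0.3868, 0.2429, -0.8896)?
-0.8949 - 0.1726i + 0.1084j - 0.3969k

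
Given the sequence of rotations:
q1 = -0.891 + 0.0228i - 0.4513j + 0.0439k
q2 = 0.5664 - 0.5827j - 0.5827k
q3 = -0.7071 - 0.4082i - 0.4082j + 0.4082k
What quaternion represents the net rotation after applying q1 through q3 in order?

q2 · q1 = -0.7421 - 0.2756i + 0.2503j + 0.5573k
q3 · q2 · q1 = 0.2869 + 0.1681i + 0.2409j - 0.9117k
0.2869 + 0.1681i + 0.2409j - 0.9117k


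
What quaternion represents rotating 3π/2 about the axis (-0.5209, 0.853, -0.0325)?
-0.7071 - 0.3683i + 0.6032j - 0.023k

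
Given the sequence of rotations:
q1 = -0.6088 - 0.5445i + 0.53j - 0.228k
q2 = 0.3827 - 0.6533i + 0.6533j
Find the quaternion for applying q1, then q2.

q2 · q1 = -0.935 + 0.0404i - 0.3439j - 0.0778k
-0.935 + 0.0404i - 0.3439j - 0.0778k


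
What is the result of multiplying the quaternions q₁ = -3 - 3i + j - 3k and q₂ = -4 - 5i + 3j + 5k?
9 + 41i + 17j - 7k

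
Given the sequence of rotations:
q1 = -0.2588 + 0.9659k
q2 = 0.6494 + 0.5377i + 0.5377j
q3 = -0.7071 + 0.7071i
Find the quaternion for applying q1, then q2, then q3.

q2 · q1 = -0.1681 + 0.3802i - 0.6585j + 0.6273k
q3 · q2 · q1 = -0.15 - 0.3877i + 0.0221j - 0.9092k
-0.15 - 0.3877i + 0.0221j - 0.9092k


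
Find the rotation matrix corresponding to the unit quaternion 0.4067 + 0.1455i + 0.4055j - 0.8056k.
[[-0.6268, 0.7733, 0.0954], [-0.5373, -0.3403, -0.7717], [-0.5643, -0.535, 0.6288]]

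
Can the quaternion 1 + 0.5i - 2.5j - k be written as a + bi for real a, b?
No. The quaternion 1 + 0.5i - 2.5j - k has j-coefficient y = -2.5 and k-coefficient z = -1, not both zero, so it does not lie in the complex subalgebra spanned by 1 and i.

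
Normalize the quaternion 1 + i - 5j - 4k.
0.1525 + 0.1525i - 0.7625j - 0.61k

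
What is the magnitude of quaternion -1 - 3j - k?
√11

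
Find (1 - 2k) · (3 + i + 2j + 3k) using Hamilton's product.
9 + 5i - 3k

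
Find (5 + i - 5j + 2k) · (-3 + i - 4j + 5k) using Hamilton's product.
-46 - 15i - 8j + 20k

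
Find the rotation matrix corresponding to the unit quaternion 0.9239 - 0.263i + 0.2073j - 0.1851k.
[[0.8455, 0.233, 0.4804], [-0.4511, 0.7931, 0.4092], [-0.2857, -0.5627, 0.7757]]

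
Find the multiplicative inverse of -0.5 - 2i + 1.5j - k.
-0.0667 + 0.2667i - 0.2j + 0.1333k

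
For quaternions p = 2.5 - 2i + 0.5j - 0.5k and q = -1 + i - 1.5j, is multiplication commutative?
No: pq = 0.25 + 3.75i - 4.75j + 3k ≠ 0.25 + 5.25i - 3.75j - 2k = qp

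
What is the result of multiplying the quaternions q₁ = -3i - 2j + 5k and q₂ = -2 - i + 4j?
5 - 14i - j - 24k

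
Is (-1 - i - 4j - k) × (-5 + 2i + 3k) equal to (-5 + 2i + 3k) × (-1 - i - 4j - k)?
No: pq = 10 - 9i + 21j + 10k ≠ 10 + 15i + 19j - 6k = qp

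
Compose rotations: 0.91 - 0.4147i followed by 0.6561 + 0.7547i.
0.91 + 0.4147i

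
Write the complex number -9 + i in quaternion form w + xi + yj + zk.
-9 + i + 0j + 0k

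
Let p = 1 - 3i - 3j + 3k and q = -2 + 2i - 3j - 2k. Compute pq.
1 + 23i + 3j + 7k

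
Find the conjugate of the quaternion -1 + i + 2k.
-1 - i - 2k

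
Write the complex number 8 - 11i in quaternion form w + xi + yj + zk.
8 - 11i + 0j + 0k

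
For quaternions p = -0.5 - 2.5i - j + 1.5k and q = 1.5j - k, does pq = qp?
No: pq = 3 - 1.25i - 3.25j - 3.25k ≠ 3 + 1.25i + 1.75j + 4.25k = qp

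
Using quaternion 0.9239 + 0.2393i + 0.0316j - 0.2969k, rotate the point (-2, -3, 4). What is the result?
(-3.669, -2.904, 2.665)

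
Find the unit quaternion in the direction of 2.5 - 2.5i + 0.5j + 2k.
0.6108 - 0.6108i + 0.1222j + 0.4887k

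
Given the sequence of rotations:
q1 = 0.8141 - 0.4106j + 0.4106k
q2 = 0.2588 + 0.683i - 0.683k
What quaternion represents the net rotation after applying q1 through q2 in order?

q2 · q1 = 0.4911 + 0.2756i - 0.3867j - 0.7302k
0.4911 + 0.2756i - 0.3867j - 0.7302k


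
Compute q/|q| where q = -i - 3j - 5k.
-0.169i - 0.5071j - 0.8452k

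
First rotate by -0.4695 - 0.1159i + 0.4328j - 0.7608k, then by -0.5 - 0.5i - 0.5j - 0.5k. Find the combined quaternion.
0.0128 + 0.8895i - 0.3041j + 0.3408k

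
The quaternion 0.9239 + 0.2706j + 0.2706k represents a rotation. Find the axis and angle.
axis = (0, √2/2, √2/2), θ = π/4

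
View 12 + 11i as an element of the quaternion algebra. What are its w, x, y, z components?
12 + 11i + 0j + 0k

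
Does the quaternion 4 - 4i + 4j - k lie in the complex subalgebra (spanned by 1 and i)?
No. The quaternion 4 - 4i + 4j - k has j-coefficient y = 4 and k-coefficient z = -1, not both zero, so it does not lie in the complex subalgebra spanned by 1 and i.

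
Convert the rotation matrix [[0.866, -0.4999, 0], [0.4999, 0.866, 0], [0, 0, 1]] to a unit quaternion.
0.9659 + 0.2588k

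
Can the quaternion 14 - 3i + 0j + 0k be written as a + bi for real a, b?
Yes. The quaternion 14 - 3i has j- and k-coefficients y = z = 0, so it lies in the complex subalgebra spanned by 1 and i.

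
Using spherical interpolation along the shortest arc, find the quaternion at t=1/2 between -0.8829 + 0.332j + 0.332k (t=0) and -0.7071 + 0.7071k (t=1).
-0.8246 + 0.1722j + 0.5389k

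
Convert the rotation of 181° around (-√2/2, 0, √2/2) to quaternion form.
-0.0087 - 0.7071i + 0.7071k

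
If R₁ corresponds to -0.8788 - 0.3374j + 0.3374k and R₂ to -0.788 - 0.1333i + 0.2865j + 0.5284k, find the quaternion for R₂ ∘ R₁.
0.6109 + 0.3921i + 0.0591j - 0.6853k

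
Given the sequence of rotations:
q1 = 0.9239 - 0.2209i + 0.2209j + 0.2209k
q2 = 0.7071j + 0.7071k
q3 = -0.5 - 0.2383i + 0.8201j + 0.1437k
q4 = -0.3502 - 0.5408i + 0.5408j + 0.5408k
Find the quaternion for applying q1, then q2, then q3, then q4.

q2 · q1 = -0.3124 + 0.4971j + 0.8095k
q3 · q2 · q1 = -0.3678 + 0.6669i - 0.3118j - 0.5681k
q4 · q3 · q2 · q1 = 0.9653 - 0.1732i - 0.0363j - 0.192k
0.9653 - 0.1732i - 0.0363j - 0.192k


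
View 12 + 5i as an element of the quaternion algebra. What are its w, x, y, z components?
12 + 5i + 0j + 0k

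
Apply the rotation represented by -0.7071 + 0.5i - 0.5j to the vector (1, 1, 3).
(2.121, 2.121, -1.414)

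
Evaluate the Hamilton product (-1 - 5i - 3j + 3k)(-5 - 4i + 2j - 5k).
6 + 38i - 24j - 32k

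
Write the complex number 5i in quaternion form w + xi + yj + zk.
0 + 5i + 0j + 0k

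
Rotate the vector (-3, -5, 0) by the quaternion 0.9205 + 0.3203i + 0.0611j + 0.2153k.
(-0.913, -4.817, -3.156)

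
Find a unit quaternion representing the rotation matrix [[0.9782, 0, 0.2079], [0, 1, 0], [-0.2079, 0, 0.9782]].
0.9945 + 0.1045j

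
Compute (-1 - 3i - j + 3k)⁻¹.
-0.05 + 0.15i + 0.05j - 0.15k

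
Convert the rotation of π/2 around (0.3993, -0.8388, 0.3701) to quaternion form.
0.7071 + 0.2823i - 0.5931j + 0.2617k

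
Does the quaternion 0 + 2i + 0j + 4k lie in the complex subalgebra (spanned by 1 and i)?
No. The quaternion 2i + 4k has j-coefficient y = 0 and k-coefficient z = 4, not both zero, so it does not lie in the complex subalgebra spanned by 1 and i.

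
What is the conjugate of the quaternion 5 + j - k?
5 - j + k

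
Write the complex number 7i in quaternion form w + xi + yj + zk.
0 + 7i + 0j + 0k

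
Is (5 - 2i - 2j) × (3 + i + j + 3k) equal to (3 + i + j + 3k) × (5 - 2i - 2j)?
No: pq = 19 - 7i + 5j + 15k ≠ 19 + 5i - 7j + 15k = qp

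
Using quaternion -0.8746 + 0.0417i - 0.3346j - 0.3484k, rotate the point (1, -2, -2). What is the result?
(0.696, -1.538, -2.48)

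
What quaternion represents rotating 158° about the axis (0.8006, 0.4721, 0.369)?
0.1908 + 0.7859i + 0.4634j + 0.3622k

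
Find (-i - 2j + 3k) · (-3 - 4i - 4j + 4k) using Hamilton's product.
-24 + 7i - 2j - 13k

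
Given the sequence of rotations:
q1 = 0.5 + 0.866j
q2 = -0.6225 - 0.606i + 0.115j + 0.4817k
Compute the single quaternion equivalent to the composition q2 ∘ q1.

q2 · q1 = -0.4108 - 0.7202i - 0.4816j - 0.2839k
-0.4108 - 0.7202i - 0.4816j - 0.2839k


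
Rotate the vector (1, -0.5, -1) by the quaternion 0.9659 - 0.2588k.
(0.616, -0.933, -1)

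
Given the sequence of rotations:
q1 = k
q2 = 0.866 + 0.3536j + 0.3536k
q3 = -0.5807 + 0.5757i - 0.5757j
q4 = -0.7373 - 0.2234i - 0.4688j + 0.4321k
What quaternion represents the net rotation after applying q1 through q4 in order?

q2 · q1 = -0.3536 + 0.3536i + 0.866k
q3 · q2 · q1 = 0.0018 - 0.9075i - 0.295j - 0.2993k
q4 · q3 · q2 · q1 = -0.213 + 0.9365i - 0.2423j - 0.1381k
-0.213 + 0.9365i - 0.2423j - 0.1381k


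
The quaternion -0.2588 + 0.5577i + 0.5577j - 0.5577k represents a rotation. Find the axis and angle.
axis = (√3/3, √3/3, -√3/3), θ = 7π/6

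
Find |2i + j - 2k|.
3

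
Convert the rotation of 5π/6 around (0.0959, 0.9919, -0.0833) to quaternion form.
0.2588 + 0.0926i + 0.9581j - 0.0805k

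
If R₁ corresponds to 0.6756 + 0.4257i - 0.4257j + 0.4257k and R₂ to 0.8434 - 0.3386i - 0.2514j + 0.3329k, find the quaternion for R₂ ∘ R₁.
0.4652 + 0.165i - 0.243j + 0.8351k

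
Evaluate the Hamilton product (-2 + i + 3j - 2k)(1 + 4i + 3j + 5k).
-5 + 14i - 16j - 21k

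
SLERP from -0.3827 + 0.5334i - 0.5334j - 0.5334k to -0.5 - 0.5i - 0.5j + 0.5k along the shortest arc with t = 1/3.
-0.0826 + 0.6889i - 0.2095j - 0.6889k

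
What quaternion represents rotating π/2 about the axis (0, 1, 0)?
0.7071 + 0.7071j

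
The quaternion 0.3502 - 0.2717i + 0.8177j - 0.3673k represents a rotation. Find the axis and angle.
axis = (-0.2901, 0.873, -0.3921), θ = 139°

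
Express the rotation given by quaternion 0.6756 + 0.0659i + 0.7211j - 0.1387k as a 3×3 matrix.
[[-0.0784, 0.2825, 0.9561], [-0.0924, 0.9528, -0.2891], [-0.9926, -0.111, -0.0487]]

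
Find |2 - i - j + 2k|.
√10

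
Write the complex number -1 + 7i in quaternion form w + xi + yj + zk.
-1 + 7i + 0j + 0k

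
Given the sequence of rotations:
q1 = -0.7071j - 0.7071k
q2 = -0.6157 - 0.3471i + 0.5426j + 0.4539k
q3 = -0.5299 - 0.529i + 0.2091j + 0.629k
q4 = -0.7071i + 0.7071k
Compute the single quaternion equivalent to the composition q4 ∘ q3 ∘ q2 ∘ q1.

q2 · q1 = 0.7046 - 0.0627i + 0.1899j + 0.6808k
q3 · q2 · q1 = -0.8745 - 0.3166i + 0.3674j - 0.0049k
q4 · q3 · q2 · q1 = -0.2204 + 0.3586i - 0.2273j - 0.8781k
-0.2204 + 0.3586i - 0.2273j - 0.8781k


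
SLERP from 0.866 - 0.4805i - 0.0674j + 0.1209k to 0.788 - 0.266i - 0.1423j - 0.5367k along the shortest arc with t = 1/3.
0.8898 - 0.4321i - 0.0984j - 0.1087k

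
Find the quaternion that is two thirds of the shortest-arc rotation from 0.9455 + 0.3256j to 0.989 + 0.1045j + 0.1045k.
0.9812 + 0.1796j + 0.0701k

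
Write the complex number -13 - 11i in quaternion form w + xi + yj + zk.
-13 - 11i + 0j + 0k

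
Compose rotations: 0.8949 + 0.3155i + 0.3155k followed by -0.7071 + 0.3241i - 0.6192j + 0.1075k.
-0.769 - 0.1284i - 0.6225j + 0.0685k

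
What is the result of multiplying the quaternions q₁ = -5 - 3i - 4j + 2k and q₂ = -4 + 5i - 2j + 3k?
21 - 21i + 45j + 3k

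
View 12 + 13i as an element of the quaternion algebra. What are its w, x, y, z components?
12 + 13i + 0j + 0k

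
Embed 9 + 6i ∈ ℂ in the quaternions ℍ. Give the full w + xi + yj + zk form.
9 + 6i + 0j + 0k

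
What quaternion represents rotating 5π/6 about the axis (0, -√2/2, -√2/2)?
0.2588 - 0.683j - 0.683k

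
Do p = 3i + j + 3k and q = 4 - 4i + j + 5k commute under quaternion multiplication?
No: pq = -4 + 14i - 23j + 19k ≠ -4 + 10i + 31j + 5k = qp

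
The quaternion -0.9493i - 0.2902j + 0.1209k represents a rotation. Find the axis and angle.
axis = (-0.9493, -0.2902, 0.1209), θ = π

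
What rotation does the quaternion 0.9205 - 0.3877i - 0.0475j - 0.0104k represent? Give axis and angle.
axis = (-0.9922, -0.1216, -0.0266), θ = 46°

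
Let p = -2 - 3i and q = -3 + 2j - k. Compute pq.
6 + 9i - 7j - 4k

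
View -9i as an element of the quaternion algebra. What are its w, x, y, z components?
0 - 9i + 0j + 0k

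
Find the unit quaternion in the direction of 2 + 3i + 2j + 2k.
0.4364 + 0.6547i + 0.4364j + 0.4364k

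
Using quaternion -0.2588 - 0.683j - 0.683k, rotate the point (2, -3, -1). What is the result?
(-1.025, -0.427, -3.573)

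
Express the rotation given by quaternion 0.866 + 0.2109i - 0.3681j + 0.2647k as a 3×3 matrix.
[[0.5889, -0.6137, -0.5259], [0.3032, 0.7709, -0.5602], [0.7492, 0.1704, 0.64]]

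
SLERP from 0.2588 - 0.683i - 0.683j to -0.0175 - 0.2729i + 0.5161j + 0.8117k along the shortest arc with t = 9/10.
0.0535 + 0.167i - 0.5953j - 0.7842k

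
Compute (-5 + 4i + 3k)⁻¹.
-0.1 - 0.08i - 0.06k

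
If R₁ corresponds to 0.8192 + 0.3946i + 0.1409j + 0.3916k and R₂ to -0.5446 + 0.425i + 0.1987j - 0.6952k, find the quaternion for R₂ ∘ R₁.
-0.3696 + 0.309i - 0.3547j - 0.8013k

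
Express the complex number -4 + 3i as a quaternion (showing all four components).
-4 + 3i + 0j + 0k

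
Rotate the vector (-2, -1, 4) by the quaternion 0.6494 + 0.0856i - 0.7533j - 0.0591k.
(-3.618, -0.655, -2.735)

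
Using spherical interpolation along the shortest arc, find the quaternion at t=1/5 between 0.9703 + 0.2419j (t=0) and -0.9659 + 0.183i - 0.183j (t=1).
0.9723 - 0.0368i + 0.2308j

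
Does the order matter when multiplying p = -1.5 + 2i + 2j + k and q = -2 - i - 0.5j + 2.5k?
Yes: pq = 3.5 + 3i - 9.25j - 4.75k ≠ 3.5 - 8i + 2.75j - 6.75k = qp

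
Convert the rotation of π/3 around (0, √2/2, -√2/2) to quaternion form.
0.866 + 0.3536j - 0.3536k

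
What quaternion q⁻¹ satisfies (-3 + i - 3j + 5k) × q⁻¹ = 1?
-0.0682 - 0.0227i + 0.0682j - 0.1136k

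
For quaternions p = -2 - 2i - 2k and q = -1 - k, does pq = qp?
No: pq = 2i - 2j + 4k ≠ 2i + 2j + 4k = qp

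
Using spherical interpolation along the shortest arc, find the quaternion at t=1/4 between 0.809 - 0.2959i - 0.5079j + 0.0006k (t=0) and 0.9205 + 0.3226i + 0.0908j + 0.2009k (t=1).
0.9116 - 0.1443i - 0.3805j + 0.0581k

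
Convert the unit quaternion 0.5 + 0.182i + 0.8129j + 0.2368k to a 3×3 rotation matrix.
[[-0.4338, 0.0591, 0.8991], [0.5327, 0.8216, 0.203], [-0.7267, 0.567, -0.3879]]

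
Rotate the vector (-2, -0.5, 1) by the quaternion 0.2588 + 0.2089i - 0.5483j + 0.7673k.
(1.907, -1.153, -0.531)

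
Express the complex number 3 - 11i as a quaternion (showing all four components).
3 - 11i + 0j + 0k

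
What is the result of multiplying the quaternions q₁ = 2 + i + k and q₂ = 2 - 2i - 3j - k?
7 + i - 7j - 3k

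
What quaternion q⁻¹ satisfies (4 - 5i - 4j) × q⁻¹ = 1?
0.0702 + 0.0877i + 0.0702j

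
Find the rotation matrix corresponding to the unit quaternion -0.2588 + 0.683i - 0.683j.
[[0.067, -0.933, 0.3535], [-0.933, 0.067, 0.3535], [-0.3535, -0.3535, -0.866]]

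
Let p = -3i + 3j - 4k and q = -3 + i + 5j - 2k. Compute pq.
-20 + 23i - 19j - 6k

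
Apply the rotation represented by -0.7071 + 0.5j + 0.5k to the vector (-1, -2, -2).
(0, -1.293, -2.707)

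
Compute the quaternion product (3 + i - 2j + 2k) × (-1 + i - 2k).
6i + 6j - 6k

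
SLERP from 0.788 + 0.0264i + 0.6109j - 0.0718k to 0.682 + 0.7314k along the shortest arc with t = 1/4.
0.8504 + 0.0216i + 0.5003j + 0.1611k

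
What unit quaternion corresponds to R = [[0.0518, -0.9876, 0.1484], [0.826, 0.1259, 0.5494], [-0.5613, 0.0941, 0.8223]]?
0.7071 - 0.161i + 0.2509j + 0.6412k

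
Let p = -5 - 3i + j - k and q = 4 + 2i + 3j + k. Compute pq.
-16 - 18i - 10j - 20k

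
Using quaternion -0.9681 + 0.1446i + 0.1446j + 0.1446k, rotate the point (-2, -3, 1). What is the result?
(-3.036, -1.951, 0.987)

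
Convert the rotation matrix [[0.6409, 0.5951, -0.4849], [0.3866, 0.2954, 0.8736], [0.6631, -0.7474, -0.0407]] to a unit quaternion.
0.6884 - 0.5887i - 0.4169j - 0.0757k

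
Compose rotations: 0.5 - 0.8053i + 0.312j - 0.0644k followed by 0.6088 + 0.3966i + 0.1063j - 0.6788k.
0.5469 - 0.087i + 0.8153j - 0.1693k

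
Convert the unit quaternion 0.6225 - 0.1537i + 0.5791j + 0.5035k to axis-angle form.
axis = (-0.1964, 0.74, 0.6434), θ = 103°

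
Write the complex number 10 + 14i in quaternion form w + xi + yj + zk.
10 + 14i + 0j + 0k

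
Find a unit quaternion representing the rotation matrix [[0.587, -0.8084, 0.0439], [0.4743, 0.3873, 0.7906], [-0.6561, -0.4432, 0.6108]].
0.8039 - 0.3837i + 0.2177j + 0.3989k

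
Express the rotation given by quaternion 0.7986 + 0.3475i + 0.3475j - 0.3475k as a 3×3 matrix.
[[0.517, 0.7965, 0.3135], [-0.3135, 0.517, -0.7965], [-0.7965, 0.3135, 0.517]]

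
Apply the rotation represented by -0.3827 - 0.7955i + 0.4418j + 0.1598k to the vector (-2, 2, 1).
(-2.871, 0.549, 0.676)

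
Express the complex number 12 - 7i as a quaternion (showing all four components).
12 - 7i + 0j + 0k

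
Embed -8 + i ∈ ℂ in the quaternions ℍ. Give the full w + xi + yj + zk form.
-8 + i + 0j + 0k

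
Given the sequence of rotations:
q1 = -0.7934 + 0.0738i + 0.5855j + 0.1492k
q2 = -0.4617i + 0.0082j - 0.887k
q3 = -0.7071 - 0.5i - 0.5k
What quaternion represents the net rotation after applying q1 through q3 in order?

q2 · q1 = 0.1616 + 0.8869i - 0.0031j + 0.4328k
q3 · q2 · q1 = 0.5456 - 0.7095i - 0.2249j - 0.3853k
0.5456 - 0.7095i - 0.2249j - 0.3853k


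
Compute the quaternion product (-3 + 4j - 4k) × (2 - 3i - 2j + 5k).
22 + 21i + 26j - 11k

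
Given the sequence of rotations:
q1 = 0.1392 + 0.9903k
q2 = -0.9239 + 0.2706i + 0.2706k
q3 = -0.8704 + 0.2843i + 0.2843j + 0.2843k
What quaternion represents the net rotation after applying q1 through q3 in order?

q2 · q1 = -0.3966 + 0.0377i - 0.268j - 0.8773k
q3 · q2 · q1 = 0.6601 - 0.3188i + 0.3806j + 0.5639k
0.6601 - 0.3188i + 0.3806j + 0.5639k


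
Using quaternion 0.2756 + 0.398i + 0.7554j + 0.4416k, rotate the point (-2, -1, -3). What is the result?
(-1.599, -3.326, 0.617)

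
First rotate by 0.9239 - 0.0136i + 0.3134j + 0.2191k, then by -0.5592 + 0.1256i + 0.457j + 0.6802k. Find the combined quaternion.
-0.8072 + 0.0106i + 0.2102j + 0.5515k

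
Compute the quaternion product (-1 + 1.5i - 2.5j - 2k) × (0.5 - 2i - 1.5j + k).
0.75 - 2.75i + 2.75j - 9.25k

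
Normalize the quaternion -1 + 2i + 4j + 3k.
-0.1826 + 0.3651i + 0.7303j + 0.5477k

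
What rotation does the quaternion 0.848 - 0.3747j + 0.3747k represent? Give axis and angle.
axis = (0, -√2/2, √2/2), θ = 64°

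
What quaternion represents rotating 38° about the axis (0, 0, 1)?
0.9455 + 0.3256k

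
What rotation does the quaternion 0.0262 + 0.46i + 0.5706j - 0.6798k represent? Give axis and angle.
axis = (0.4602, 0.5708, -0.68), θ = 177°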